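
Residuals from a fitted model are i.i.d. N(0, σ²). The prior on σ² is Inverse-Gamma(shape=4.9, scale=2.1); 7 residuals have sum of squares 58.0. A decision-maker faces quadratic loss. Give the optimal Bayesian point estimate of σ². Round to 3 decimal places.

Posterior: Inverse-Gamma(shape = 4.9+7/2 = 8.4, scale = 2.1+58.0/2 = 31.1).
Mode = β/(α+1) = 31.1/9.4 = 3.309.
Mean = β/(α−1) = 31.1/7.4 = 4.203.
Quadratic loss ⇒ the optimal estimator is the posterior mean.

4.203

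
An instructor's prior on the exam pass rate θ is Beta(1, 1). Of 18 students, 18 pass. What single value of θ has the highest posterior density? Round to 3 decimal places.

1.000

Posterior: Beta(1+18, 1+0) = Beta(19, 1).
Since β = 1 ≤ 1 and α > 1, the Beta density is monotone increasing on [0,1]; the mode is at 1.
Mean = 19/(19+1) = 0.950.
This is the posterior mode — the MAP estimate.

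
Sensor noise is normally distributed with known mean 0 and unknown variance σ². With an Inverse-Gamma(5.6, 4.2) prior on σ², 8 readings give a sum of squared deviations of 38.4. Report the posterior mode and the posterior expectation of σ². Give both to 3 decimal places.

Posterior: Inverse-Gamma(shape = 5.6+8/2 = 9.6, scale = 4.2+38.4/2 = 23.4).
Mode = β/(α+1) = 23.4/10.6 = 2.208.
Mean = β/(α−1) = 23.4/8.6 = 2.721.

σ²_MAP = 2.208, E[σ²|data] = 2.721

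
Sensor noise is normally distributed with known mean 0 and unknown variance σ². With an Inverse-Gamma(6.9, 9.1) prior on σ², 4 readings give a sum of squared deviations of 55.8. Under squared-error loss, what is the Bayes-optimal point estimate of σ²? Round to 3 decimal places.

Posterior: Inverse-Gamma(shape = 6.9+4/2 = 8.9, scale = 9.1+55.8/2 = 37.0).
Mode = β/(α+1) = 37.0/9.9 = 3.737.
Mean = β/(α−1) = 37.0/7.9 = 4.684.
Squared-error loss ⇒ the optimal estimator is the posterior mean.

4.684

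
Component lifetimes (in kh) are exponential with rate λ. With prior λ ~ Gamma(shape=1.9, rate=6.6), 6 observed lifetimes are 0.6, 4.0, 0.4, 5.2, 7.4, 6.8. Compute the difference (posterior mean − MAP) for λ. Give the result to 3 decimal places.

0.032

Σ times = 24.4. Posterior: Gamma(shape = 1.9+6 = 7.9, rate = 6.6+24.4 = 31.0).
Mode = (α−1)/β = 6.9/31.0 = 0.223.
Mean = α/β = 7.9/31.0 = 0.255.
Difference = 0.255 − 0.223 = 0.032.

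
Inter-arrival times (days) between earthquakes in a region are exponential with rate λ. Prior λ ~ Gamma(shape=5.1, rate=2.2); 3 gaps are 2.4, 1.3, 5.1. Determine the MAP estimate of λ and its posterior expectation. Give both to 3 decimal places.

MAP = 0.645, posterior mean = 0.736

Σ times = 8.8. Posterior: Gamma(shape = 5.1+3 = 8.1, rate = 2.2+8.8 = 11.0).
Mode = (α−1)/β = 7.1/11.0 = 0.645.
Mean = α/β = 8.1/11.0 = 0.736.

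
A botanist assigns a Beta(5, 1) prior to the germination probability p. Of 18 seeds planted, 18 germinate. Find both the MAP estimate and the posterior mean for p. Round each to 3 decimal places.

Posterior: Beta(5+18, 1+0) = Beta(23, 1).
Since β = 1 ≤ 1 and α > 1, the Beta density is monotone increasing on [0,1]; the mode is at 1.
Mean = 23/(23+1) = 0.958.

MAP estimate = 1.000, posterior mean = 0.958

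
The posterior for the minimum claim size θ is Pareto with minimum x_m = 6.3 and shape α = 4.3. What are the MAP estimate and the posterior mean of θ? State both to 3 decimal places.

The Pareto density is strictly decreasing on [x_m, ∞), so the mode is x_m = 6.300.
Mean = α·x_m/(α−1) = 4.3·6.3/3.3 = 8.209.

MAP: 6.300. Posterior mean: 8.209.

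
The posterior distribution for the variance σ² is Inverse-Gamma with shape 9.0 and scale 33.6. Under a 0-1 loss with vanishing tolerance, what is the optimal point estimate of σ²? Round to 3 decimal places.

3.360

Mode = β/(α+1) = 33.6/10.0 = 3.360.
Mean = β/(α−1) = 33.6/8.0 = 4.200.
This is the posterior mode — the MAP estimate.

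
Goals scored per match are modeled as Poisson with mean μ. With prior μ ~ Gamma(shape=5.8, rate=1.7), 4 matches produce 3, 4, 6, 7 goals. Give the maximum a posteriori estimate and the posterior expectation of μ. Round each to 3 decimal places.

Σ counts = 20. Posterior: Gamma(shape = 5.8+20 = 25.8, rate = 1.7+4 = 5.7).
Mode = (α−1)/β = 24.8/5.7 = 4.351.
Mean = α/β = 25.8/5.7 = 4.526.
The mean is pulled above the mode by the posterior's right skew.

maximum a posteriori estimate = 4.351, posterior expectation = 4.526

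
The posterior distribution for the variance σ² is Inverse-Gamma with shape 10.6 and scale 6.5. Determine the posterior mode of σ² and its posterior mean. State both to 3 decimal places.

MAP = 0.560, posterior mean = 0.677

Mode = β/(α+1) = 6.5/11.6 = 0.560.
Mean = β/(α−1) = 6.5/9.6 = 0.677.
Right-skewed posterior ⇒ mode < mean.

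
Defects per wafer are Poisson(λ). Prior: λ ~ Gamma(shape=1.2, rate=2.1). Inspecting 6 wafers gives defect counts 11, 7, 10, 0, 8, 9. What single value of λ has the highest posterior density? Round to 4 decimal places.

5.5802

Σ counts = 45. Posterior: Gamma(shape = 1.2+45 = 46.2, rate = 2.1+6 = 8.1).
Mode = (α−1)/β = 45.2/8.1 = 5.5802.
Mean = α/β = 46.2/8.1 = 5.7037.
This is the posterior mode — the MAP estimate.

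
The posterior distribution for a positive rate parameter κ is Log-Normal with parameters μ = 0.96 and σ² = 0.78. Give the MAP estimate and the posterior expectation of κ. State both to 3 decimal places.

MAP: 1.197. Posterior mean: 3.857.

Mode = exp(μ − σ²) = exp(0.18) = 1.197.
Mean = exp(μ + σ²/2) = exp(1.350) = 3.857.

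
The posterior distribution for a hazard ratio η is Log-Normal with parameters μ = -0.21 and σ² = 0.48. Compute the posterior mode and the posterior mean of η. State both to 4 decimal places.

MAP = 0.5016, posterior mean = 1.0305

Mode = exp(μ − σ²) = exp(-0.69) = 0.5016.
Mean = exp(μ + σ²/2) = exp(0.030) = 1.0305.
Right-skewed posterior ⇒ mode < mean.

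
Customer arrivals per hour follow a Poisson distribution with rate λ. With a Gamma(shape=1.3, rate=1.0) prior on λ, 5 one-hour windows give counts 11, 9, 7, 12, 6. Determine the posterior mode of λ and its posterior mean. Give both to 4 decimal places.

Σ counts = 45. Posterior: Gamma(shape = 1.3+45 = 46.3, rate = 1.0+5 = 6.0).
Mode = (α−1)/β = 45.3/6.0 = 7.5500.
Mean = α/β = 46.3/6.0 = 7.7167.
The posterior is right-skewed, so the mean exceeds the mode.

MAP = 7.5500, posterior mean = 7.7167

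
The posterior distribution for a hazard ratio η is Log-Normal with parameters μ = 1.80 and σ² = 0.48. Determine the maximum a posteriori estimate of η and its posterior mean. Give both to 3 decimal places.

MAP = 3.743; posterior mean = 7.691

Mode = exp(μ − σ²) = exp(1.32) = 3.743.
Mean = exp(μ + σ²/2) = exp(2.040) = 7.691.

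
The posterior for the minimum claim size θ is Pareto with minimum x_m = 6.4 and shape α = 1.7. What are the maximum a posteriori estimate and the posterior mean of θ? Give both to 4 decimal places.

MAP = 6.4000, posterior mean = 15.5429

The Pareto density is strictly decreasing on [x_m, ∞), so the mode is x_m = 6.4000.
Mean = α·x_m/(α−1) = 1.7·6.4/0.7 = 15.5429.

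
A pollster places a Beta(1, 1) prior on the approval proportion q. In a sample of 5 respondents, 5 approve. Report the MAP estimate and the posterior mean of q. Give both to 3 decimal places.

MAP estimate = 1.000, posterior mean = 0.857

Posterior: Beta(1+5, 1+0) = Beta(6, 1).
Since β = 1 ≤ 1 and α > 1, the Beta density is monotone increasing on [0,1]; the mode is at 1.
Mean = 6/(6+1) = 0.857.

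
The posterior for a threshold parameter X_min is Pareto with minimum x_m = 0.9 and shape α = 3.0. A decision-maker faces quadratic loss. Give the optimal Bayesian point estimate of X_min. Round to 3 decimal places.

1.350

The Pareto density is strictly decreasing on [x_m, ∞), so the mode is x_m = 0.900.
Mean = α·x_m/(α−1) = 3.0·0.9/2.0 = 1.350.
Quadratic loss ⇒ the optimal estimator is the posterior mean.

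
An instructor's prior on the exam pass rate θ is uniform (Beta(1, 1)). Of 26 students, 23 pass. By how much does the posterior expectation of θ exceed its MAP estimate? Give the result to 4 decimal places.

Posterior: Beta(1+23, 1+3) = Beta(24, 4).
Mode = (24−1)/(24+4−2) = 23/26 = 0.8846.
With a flat prior the MAP equals the MLE, 23/26.
Mean = 24/(24+4) = 24/28 = 0.8571.
Difference = 0.8571 − 0.8846 = -0.0275.

-0.0275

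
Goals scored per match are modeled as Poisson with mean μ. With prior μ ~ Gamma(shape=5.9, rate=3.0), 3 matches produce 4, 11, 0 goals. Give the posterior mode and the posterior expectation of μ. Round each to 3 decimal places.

posterior mode = 3.317, posterior expectation = 3.483

Σ counts = 15. Posterior: Gamma(shape = 5.9+15 = 20.9, rate = 3.0+3 = 6.0).
Mode = (α−1)/β = 19.9/6.0 = 3.317.
Mean = α/β = 20.9/6.0 = 3.483.
Right-skewed posterior ⇒ mode < mean.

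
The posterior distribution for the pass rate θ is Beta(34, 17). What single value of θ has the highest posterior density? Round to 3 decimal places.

Mode = (34−1)/(34+17−2) = 33/49 = 0.673.
Mean = 34/(34+17) = 34/51 = 0.667.
This is the posterior mode — the MAP estimate.

0.673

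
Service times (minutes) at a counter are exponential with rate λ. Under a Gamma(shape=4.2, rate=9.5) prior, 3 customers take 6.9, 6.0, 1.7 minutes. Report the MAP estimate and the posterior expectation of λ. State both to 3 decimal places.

Σ times = 14.6. Posterior: Gamma(shape = 4.2+3 = 7.2, rate = 9.5+14.6 = 24.1).
Mode = (α−1)/β = 6.2/24.1 = 0.257.
Mean = α/β = 7.2/24.1 = 0.299.
Right-skewed posterior ⇒ mode < mean.

MAP = 0.257, posterior mean = 0.299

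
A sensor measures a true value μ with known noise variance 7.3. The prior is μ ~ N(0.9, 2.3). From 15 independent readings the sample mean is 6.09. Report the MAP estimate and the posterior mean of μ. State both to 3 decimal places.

MAP = 5.184; posterior mean = 5.184

Posterior for μ is Normal. Precision-weighted mean: (1/2.3·0.9 + 15/7.3·6.09) / (1/2.3 + 15/7.3) = 5.184.
A Normal posterior is symmetric, so mode = mean.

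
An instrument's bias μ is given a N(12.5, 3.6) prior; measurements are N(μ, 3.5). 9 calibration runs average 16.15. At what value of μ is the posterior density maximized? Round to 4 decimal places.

Posterior for μ is Normal. Precision-weighted mean: (1/3.6·12.5 + 9/3.5·16.15) / (1/3.6 + 9/3.5) = 15.7942.
A Normal posterior is symmetric, so mode = mean.
This is the posterior mode — the MAP estimate.

15.7942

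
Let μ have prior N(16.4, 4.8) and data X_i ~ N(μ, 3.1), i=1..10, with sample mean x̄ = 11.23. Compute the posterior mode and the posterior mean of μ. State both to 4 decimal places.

posterior mode = 11.5436, posterior mean = 11.5436

Posterior for μ is Normal. Precision-weighted mean: (1/4.8·16.4 + 10/3.1·11.23) / (1/4.8 + 10/3.1) = 11.5436.
A Normal posterior is symmetric, so mode = mean.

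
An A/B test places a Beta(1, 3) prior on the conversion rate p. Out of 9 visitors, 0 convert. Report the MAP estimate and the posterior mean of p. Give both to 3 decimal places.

Posterior: Beta(1+0, 3+9) = Beta(1, 12).
Since α = 1 ≤ 1 and β > 1, the Beta density is monotone decreasing on [0,1]; the mode is at 0.
Mean = 1/(1+12) = 0.077.
The posterior is right-skewed, so the mean exceeds the mode.

MAP = 0.000, posterior mean = 0.077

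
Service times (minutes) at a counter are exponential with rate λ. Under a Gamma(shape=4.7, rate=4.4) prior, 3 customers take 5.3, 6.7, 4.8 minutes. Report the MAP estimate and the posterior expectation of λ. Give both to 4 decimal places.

MAP = 0.3160; posterior mean = 0.3632

Σ times = 16.8. Posterior: Gamma(shape = 4.7+3 = 7.7, rate = 4.4+16.8 = 21.2).
Mode = (α−1)/β = 6.7/21.2 = 0.3160.
Mean = α/β = 7.7/21.2 = 0.3632.
Mean > mode: the posterior has a right tail.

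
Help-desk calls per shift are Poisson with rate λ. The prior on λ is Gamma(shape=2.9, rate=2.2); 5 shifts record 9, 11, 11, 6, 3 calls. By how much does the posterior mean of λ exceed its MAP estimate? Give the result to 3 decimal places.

Σ counts = 40. Posterior: Gamma(shape = 2.9+40 = 42.9, rate = 2.2+5 = 7.2).
Mode = (α−1)/β = 41.9/7.2 = 5.819.
Mean = α/β = 42.9/7.2 = 5.958.
Difference = 5.958 − 5.819 = 0.139.

0.139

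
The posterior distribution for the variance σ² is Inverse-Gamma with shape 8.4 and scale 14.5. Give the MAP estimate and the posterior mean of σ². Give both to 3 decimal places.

MAP: 1.543. Posterior mean: 1.959.

Mode = β/(α+1) = 14.5/9.4 = 1.543.
Mean = β/(α−1) = 14.5/7.4 = 1.959.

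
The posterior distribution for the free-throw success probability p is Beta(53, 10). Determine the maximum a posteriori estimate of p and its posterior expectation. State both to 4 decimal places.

Mode = (53−1)/(53+10−2) = 52/61 = 0.8525.
Mean = 53/(53+10) = 53/63 = 0.8413.

maximum a posteriori estimate = 0.8525, posterior expectation = 0.8413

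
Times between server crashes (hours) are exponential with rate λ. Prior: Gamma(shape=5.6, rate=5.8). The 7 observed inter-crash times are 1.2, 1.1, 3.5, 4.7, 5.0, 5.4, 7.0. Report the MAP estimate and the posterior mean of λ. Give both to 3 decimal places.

λ_MAP = 0.344, E[λ|data] = 0.374

Σ times = 27.9. Posterior: Gamma(shape = 5.6+7 = 12.6, rate = 5.8+27.9 = 33.7).
Mode = (α−1)/β = 11.6/33.7 = 0.344.
Mean = α/β = 12.6/33.7 = 0.374.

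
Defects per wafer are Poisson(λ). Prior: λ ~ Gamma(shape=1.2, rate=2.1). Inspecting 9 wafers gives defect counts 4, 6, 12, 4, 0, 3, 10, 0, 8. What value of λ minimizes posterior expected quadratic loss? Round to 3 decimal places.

4.342

Σ counts = 47. Posterior: Gamma(shape = 1.2+47 = 48.2, rate = 2.1+9 = 11.1).
Mode = (α−1)/β = 47.2/11.1 = 4.252.
Mean = α/β = 48.2/11.1 = 4.342.
Quadratic loss ⇒ the optimal estimator is the posterior mean.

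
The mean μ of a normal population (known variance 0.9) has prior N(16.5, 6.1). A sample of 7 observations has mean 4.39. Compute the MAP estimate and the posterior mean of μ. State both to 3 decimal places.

Posterior for μ is Normal. Precision-weighted mean: (1/6.1·16.5 + 7/0.9·4.39) / (1/6.1 + 7/0.9) = 4.640.
A Normal posterior is symmetric, so mode = mean.

MAP estimate = 4.640, posterior mean = 4.640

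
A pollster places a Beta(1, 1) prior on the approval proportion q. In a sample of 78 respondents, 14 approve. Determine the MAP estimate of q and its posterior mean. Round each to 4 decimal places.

Posterior: Beta(1+14, 1+64) = Beta(15, 65).
Mode = (15−1)/(15+65−2) = 14/78 = 0.1795.
With a flat prior the MAP equals the MLE, 14/78.
Mean = 15/(15+65) = 15/80 = 0.1875.
Right-skewed posterior ⇒ mode < mean.

q_MAP = 0.1795, E[q|data] = 0.1875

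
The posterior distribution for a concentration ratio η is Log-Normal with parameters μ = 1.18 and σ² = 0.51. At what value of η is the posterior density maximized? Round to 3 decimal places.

1.954

Mode = exp(μ − σ²) = exp(0.67) = 1.954.
Mean = exp(μ + σ²/2) = exp(1.435) = 4.200.
This is the posterior mode — the MAP estimate.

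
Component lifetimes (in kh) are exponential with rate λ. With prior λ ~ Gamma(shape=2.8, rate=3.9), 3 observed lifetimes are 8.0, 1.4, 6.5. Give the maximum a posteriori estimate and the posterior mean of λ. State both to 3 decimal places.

Σ times = 15.9. Posterior: Gamma(shape = 2.8+3 = 5.8, rate = 3.9+15.9 = 19.8).
Mode = (α−1)/β = 4.8/19.8 = 0.242.
Mean = α/β = 5.8/19.8 = 0.293.
Right-skewed posterior ⇒ mode < mean.

MAP: 0.242. Posterior mean: 0.293.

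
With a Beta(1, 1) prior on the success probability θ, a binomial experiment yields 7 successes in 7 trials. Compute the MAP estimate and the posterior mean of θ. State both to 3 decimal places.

MAP = 1.000, posterior mean = 0.889

Posterior: Beta(1+7, 1+0) = Beta(8, 1).
Since β = 1 ≤ 1 and α > 1, the Beta density is monotone increasing on [0,1]; the mode is at 1.
Mean = 8/(8+1) = 0.889.
The posterior is left-skewed, so the mode exceeds the mean.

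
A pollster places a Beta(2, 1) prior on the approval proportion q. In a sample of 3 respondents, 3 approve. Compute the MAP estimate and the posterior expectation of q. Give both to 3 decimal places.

Posterior: Beta(2+3, 1+0) = Beta(5, 1).
Since β = 1 ≤ 1 and α > 1, the Beta density is monotone increasing on [0,1]; the mode is at 1.
Mean = 5/(5+1) = 0.833.

MAP = 1.000; posterior mean = 0.833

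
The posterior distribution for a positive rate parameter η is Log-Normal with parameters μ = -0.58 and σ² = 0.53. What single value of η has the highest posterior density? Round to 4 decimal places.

Mode = exp(μ − σ²) = exp(-1.11) = 0.3296.
Mean = exp(μ + σ²/2) = exp(-0.315) = 0.7298.
This is the posterior mode — the MAP estimate.

0.3296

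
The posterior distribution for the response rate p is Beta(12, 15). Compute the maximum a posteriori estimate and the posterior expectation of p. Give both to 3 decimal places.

Mode = (12−1)/(12+15−2) = 11/25 = 0.440.
Mean = 12/(12+15) = 12/27 = 0.444.
Mean > mode: the posterior has a right tail.

MAP = 0.440; posterior mean = 0.444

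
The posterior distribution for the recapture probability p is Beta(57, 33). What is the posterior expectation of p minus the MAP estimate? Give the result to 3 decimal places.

Mode = (57−1)/(57+33−2) = 56/88 = 0.636.
Mean = 57/(57+33) = 57/90 = 0.633.
Difference = 0.633 − 0.636 = -0.003.
The posterior is left-skewed, so the mode exceeds the mean.

-0.003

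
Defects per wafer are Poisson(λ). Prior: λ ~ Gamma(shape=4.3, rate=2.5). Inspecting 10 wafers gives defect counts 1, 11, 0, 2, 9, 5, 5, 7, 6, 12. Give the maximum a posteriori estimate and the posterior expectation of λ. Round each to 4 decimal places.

MAP = 4.9040, posterior mean = 4.9840

Σ counts = 58. Posterior: Gamma(shape = 4.3+58 = 62.3, rate = 2.5+10 = 12.5).
Mode = (α−1)/β = 61.3/12.5 = 4.9040.
Mean = α/β = 62.3/12.5 = 4.9840.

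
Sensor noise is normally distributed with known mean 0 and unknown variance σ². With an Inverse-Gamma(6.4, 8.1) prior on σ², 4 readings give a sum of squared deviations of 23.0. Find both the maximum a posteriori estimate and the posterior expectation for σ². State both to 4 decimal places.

MAP = 2.0851, posterior mean = 2.6486

Posterior: Inverse-Gamma(shape = 6.4+4/2 = 8.4, scale = 8.1+23.0/2 = 19.6).
Mode = β/(α+1) = 19.6/9.4 = 2.0851.
Mean = β/(α−1) = 19.6/7.4 = 2.6486.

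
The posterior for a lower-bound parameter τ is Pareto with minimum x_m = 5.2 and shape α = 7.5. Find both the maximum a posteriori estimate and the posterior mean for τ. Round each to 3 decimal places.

MAP: 5.200. Posterior mean: 6.000.

The Pareto density is strictly decreasing on [x_m, ∞), so the mode is x_m = 5.200.
Mean = α·x_m/(α−1) = 7.5·5.2/6.5 = 6.000.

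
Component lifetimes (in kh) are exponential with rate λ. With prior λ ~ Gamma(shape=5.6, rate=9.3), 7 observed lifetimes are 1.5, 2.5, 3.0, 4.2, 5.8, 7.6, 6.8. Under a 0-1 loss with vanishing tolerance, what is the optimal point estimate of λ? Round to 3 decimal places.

0.285

Σ times = 31.4. Posterior: Gamma(shape = 5.6+7 = 12.6, rate = 9.3+31.4 = 40.7).
Mode = (α−1)/β = 11.6/40.7 = 0.285.
Mean = α/β = 12.6/40.7 = 0.310.
This is the posterior mode — the MAP estimate.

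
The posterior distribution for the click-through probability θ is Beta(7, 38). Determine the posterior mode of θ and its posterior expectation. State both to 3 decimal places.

MAP = 0.140, posterior mean = 0.156

Mode = (7−1)/(7+38−2) = 6/43 = 0.140.
Mean = 7/(7+38) = 7/45 = 0.156.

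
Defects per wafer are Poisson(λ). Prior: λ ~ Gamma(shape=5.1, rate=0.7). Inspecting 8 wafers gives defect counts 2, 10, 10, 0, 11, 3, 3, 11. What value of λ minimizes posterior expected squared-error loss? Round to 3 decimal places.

Σ counts = 50. Posterior: Gamma(shape = 5.1+50 = 55.1, rate = 0.7+8 = 8.7).
Mode = (α−1)/β = 54.1/8.7 = 6.218.
Mean = α/β = 55.1/8.7 = 6.333.
Squared-error loss ⇒ the optimal estimator is the posterior mean.

6.333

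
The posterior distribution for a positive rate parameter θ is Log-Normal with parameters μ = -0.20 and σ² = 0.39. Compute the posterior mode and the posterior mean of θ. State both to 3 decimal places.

Mode = exp(μ − σ²) = exp(-0.59) = 0.554.
Mean = exp(μ + σ²/2) = exp(-0.005) = 0.995.

MAP: 0.554. Posterior mean: 0.995.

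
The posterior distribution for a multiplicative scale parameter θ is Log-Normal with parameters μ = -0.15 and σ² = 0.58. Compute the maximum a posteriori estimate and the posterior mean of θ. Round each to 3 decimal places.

Mode = exp(μ − σ²) = exp(-0.73) = 0.482.
Mean = exp(μ + σ²/2) = exp(0.140) = 1.150.
The posterior is right-skewed, so the mean exceeds the mode.

θ_MAP = 0.482, E[θ|data] = 1.150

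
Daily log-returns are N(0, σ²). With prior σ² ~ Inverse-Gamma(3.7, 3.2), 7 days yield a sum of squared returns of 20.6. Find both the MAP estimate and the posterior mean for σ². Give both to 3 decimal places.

MAP = 1.646; posterior mean = 2.177

Posterior: Inverse-Gamma(shape = 3.7+7/2 = 7.2, scale = 3.2+20.6/2 = 13.5).
Mode = β/(α+1) = 13.5/8.2 = 1.646.
Mean = β/(α−1) = 13.5/6.2 = 2.177.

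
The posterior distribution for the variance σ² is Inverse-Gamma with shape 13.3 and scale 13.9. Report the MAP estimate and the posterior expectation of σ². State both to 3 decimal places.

σ²_MAP = 0.972, E[σ²|data] = 1.130

Mode = β/(α+1) = 13.9/14.3 = 0.972.
Mean = β/(α−1) = 13.9/12.3 = 1.130.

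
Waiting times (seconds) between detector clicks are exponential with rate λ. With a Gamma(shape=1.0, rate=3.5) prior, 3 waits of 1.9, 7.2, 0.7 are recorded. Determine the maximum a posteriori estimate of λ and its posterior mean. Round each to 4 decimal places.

MAP = 0.2256, posterior mean = 0.3008

Σ times = 9.8. Posterior: Gamma(shape = 1.0+3 = 4.0, rate = 3.5+9.8 = 13.3).
Mode = (α−1)/β = 3.0/13.3 = 0.2256.
Mean = α/β = 4.0/13.3 = 0.3008.
Right-skewed posterior ⇒ mode < mean.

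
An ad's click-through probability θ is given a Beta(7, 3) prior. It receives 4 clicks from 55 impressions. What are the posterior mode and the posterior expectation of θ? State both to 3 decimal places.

Posterior: Beta(7+4, 3+51) = Beta(11, 54).
Mode = (11−1)/(11+54−2) = 10/63 = 0.159.
Mean = 11/(11+54) = 11/65 = 0.169.
Mean > mode: the posterior has a right tail.

MAP: 0.159. Posterior mean: 0.169.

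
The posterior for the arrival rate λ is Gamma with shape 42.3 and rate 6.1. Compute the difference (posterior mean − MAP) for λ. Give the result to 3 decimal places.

0.164

Mode = (α−1)/β = 41.3/6.1 = 6.770.
Mean = α/β = 42.3/6.1 = 6.934.
Difference = 6.934 − 6.770 = 0.164.
Mean > mode: the posterior has a right tail.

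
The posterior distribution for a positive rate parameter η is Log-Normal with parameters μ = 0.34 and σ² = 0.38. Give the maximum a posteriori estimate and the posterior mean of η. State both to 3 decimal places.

MAP = 0.961, posterior mean = 1.699

Mode = exp(μ − σ²) = exp(-0.04) = 0.961.
Mean = exp(μ + σ²/2) = exp(0.530) = 1.699.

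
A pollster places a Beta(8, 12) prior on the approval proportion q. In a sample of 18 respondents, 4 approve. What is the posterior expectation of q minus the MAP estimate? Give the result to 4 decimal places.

Posterior: Beta(8+4, 12+14) = Beta(12, 26).
Mode = (12−1)/(12+26−2) = 11/36 = 0.3056.
Mean = 12/(12+26) = 12/38 = 0.3158.
Difference = 0.3158 − 0.3056 = 0.0102.
Mean > mode: the posterior has a right tail.

0.0102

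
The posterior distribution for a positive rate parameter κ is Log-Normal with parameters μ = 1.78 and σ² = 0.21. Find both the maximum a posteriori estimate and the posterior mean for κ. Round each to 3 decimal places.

Mode = exp(μ − σ²) = exp(1.57) = 4.807.
Mean = exp(μ + σ²/2) = exp(1.885) = 6.586.
Mean > mode: the posterior has a right tail.

MAP: 4.807. Posterior mean: 6.586.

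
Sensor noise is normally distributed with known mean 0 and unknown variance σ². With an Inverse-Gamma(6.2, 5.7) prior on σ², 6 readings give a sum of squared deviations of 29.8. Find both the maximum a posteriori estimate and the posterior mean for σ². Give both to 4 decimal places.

MAP = 2.0196; posterior mean = 2.5122

Posterior: Inverse-Gamma(shape = 6.2+6/2 = 9.2, scale = 5.7+29.8/2 = 20.6).
Mode = β/(α+1) = 20.6/10.2 = 2.0196.
Mean = β/(α−1) = 20.6/8.2 = 2.5122.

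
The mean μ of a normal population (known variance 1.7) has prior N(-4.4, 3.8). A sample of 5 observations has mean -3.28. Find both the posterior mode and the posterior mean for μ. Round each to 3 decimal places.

Posterior for μ is Normal. Precision-weighted mean: (1/3.8·-4.4 + 5/1.7·-3.28) / (1/3.8 + 5/1.7) = -3.372.
A Normal posterior is symmetric, so mode = mean.

MAP = -3.372; posterior mean = -3.372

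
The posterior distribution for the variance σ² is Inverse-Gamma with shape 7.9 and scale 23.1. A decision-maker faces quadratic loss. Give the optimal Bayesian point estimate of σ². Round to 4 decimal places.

Mode = β/(α+1) = 23.1/8.9 = 2.5955.
Mean = β/(α−1) = 23.1/6.9 = 3.3478.
Quadratic loss ⇒ the optimal estimator is the posterior mean.

3.3478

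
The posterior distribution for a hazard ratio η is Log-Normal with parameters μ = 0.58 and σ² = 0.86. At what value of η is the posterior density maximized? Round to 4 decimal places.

0.7558

Mode = exp(μ − σ²) = exp(-0.28) = 0.7558.
Mean = exp(μ + σ²/2) = exp(1.010) = 2.7456.
This is the posterior mode — the MAP estimate.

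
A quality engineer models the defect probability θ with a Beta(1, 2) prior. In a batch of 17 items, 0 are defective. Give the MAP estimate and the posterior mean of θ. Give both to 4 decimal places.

MAP: 0.0000. Posterior mean: 0.0500.

Posterior: Beta(1+0, 2+17) = Beta(1, 19).
Since α = 1 ≤ 1 and β > 1, the Beta density is monotone decreasing on [0,1]; the mode is at 0.
Mean = 1/(1+19) = 0.0500.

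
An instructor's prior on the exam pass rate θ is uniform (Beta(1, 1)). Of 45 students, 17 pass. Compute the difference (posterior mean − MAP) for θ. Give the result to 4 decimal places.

Posterior: Beta(1+17, 1+28) = Beta(18, 29).
Mode = (18−1)/(18+29−2) = 17/45 = 0.3778.
Mean = 18/(18+29) = 18/47 = 0.3830.
Difference = 0.3830 − 0.3778 = 0.0052.
Right-skewed posterior ⇒ mode < mean.

0.0052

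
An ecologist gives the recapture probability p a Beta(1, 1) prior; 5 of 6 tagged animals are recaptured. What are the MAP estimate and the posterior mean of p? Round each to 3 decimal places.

Posterior: Beta(1+5, 1+1) = Beta(6, 2).
Mode = (6−1)/(6+2−2) = 5/6 = 0.833.
With a flat prior the MAP equals the MLE, 5/6.
Mean = 6/(6+2) = 6/8 = 0.750.
The mean is pulled below the mode by the posterior's left skew.

MAP: 0.833. Posterior mean: 0.750.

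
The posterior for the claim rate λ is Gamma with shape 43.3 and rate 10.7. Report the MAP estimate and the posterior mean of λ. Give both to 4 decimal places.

Mode = (α−1)/β = 42.3/10.7 = 3.9533.
Mean = α/β = 43.3/10.7 = 4.0467.

MAP estimate = 3.9533, posterior mean = 4.0467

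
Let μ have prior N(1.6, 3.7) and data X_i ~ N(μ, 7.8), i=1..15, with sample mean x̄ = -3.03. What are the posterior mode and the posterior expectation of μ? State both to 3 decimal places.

μ_MAP = -2.459, E[μ|data] = -2.459

Posterior for μ is Normal. Precision-weighted mean: (1/3.7·1.6 + 15/7.8·-3.03) / (1/3.7 + 15/7.8) = -2.459.
A Normal posterior is symmetric, so mode = mean.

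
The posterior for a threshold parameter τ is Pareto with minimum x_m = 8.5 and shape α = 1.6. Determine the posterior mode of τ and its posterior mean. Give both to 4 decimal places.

τ_MAP = 8.5000, E[τ|data] = 22.6667

The Pareto density is strictly decreasing on [x_m, ∞), so the mode is x_m = 8.5000.
Mean = α·x_m/(α−1) = 1.6·8.5/0.6 = 22.6667.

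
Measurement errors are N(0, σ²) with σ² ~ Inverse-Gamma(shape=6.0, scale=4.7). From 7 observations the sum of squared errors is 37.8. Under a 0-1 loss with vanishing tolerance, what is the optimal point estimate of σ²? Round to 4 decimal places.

2.2476

Posterior: Inverse-Gamma(shape = 6.0+7/2 = 9.5, scale = 4.7+37.8/2 = 23.6).
Mode = β/(α+1) = 23.6/10.5 = 2.2476.
Mean = β/(α−1) = 23.6/8.5 = 2.7765.
This is the posterior mode — the MAP estimate.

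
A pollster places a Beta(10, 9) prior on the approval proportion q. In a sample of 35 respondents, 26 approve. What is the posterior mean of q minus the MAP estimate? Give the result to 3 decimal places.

-0.006

Posterior: Beta(10+26, 9+9) = Beta(36, 18).
Mode = (36−1)/(36+18−2) = 35/52 = 0.673.
Mean = 36/(36+18) = 36/54 = 0.667.
Difference = 0.667 − 0.673 = -0.006.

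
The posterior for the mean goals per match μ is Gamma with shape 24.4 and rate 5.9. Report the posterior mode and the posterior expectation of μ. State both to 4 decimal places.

Mode = (α−1)/β = 23.4/5.9 = 3.9661.
Mean = α/β = 24.4/5.9 = 4.1356.
The mean is pulled above the mode by the posterior's right skew.

μ_MAP = 3.9661, E[μ|data] = 4.1356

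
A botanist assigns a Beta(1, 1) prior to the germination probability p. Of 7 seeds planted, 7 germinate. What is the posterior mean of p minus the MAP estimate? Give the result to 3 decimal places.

Posterior: Beta(1+7, 1+0) = Beta(8, 1).
Since β = 1 ≤ 1 and α > 1, the Beta density is monotone increasing on [0,1]; the mode is at 1.
Mean = 8/(8+1) = 0.889.
Difference = 0.889 − 1.000 = -0.111.

-0.111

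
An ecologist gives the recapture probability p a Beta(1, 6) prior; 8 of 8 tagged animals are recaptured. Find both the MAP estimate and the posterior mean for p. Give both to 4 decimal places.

Posterior: Beta(1+8, 6+0) = Beta(9, 6).
Mode = (9−1)/(9+6−2) = 8/13 = 0.6154.
Mean = 9/(9+6) = 9/15 = 0.6000.
Mode > mean: the posterior has a left tail.

MAP = 0.6154, posterior mean = 0.6000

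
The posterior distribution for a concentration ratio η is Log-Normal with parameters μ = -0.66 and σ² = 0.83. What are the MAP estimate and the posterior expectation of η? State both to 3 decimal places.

Mode = exp(μ − σ²) = exp(-1.49) = 0.225.
Mean = exp(μ + σ²/2) = exp(-0.245) = 0.783.

MAP estimate = 0.225, posterior expectation = 0.783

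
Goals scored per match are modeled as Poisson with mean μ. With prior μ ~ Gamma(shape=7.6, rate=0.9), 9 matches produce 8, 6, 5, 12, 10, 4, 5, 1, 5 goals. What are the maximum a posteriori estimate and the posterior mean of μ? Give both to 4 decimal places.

μ_MAP = 6.3232, E[μ|data] = 6.4242

Σ counts = 56. Posterior: Gamma(shape = 7.6+56 = 63.6, rate = 0.9+9 = 9.9).
Mode = (α−1)/β = 62.6/9.9 = 6.3232.
Mean = α/β = 63.6/9.9 = 6.4242.
The posterior is right-skewed, so the mean exceeds the mode.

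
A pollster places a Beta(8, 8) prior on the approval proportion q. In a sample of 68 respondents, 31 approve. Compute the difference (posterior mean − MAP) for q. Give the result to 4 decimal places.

0.0009

Posterior: Beta(8+31, 8+37) = Beta(39, 45).
Mode = (39−1)/(39+45−2) = 38/82 = 0.4634.
Mean = 39/(39+45) = 39/84 = 0.4643.
Difference = 0.4643 − 0.4634 = 0.0009.
The mean is pulled above the mode by the posterior's right skew.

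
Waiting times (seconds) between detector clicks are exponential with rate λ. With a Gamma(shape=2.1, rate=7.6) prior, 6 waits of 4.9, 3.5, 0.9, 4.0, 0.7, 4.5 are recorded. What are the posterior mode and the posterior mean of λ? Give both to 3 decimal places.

Σ times = 18.5. Posterior: Gamma(shape = 2.1+6 = 8.1, rate = 7.6+18.5 = 26.1).
Mode = (α−1)/β = 7.1/26.1 = 0.272.
Mean = α/β = 8.1/26.1 = 0.310.
The mean is pulled above the mode by the posterior's right skew.

λ_MAP = 0.272, E[λ|data] = 0.310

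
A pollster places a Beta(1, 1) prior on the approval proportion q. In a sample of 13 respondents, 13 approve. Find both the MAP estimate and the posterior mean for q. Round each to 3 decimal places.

MAP = 1.000, posterior mean = 0.933

Posterior: Beta(1+13, 1+0) = Beta(14, 1).
Since β = 1 ≤ 1 and α > 1, the Beta density is monotone increasing on [0,1]; the mode is at 1.
Mean = 14/(14+1) = 0.933.
Left-skewed posterior ⇒ mean < mode.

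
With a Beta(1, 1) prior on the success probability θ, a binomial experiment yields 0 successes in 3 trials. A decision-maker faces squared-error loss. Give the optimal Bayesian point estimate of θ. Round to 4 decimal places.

0.2000

Posterior: Beta(1+0, 1+3) = Beta(1, 4).
Since α = 1 ≤ 1 and β > 1, the Beta density is monotone decreasing on [0,1]; the mode is at 0.
Mean = 1/(1+4) = 0.2000.
Squared-error loss ⇒ the optimal estimator is the posterior mean.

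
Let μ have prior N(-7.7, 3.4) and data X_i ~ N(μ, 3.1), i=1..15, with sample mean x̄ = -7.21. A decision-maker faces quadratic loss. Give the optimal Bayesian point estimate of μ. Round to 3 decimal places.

Posterior for μ is Normal. Precision-weighted mean: (1/3.4·-7.7 + 15/3.1·-7.21) / (1/3.4 + 15/3.1) = -7.238.
A Normal posterior is symmetric, so mode = mean.
Quadratic loss ⇒ the optimal estimator is the posterior mean.

-7.238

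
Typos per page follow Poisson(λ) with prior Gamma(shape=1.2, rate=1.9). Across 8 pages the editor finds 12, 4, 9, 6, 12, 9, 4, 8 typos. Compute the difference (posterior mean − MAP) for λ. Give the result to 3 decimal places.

0.101

Σ counts = 64. Posterior: Gamma(shape = 1.2+64 = 65.2, rate = 1.9+8 = 9.9).
Mode = (α−1)/β = 64.2/9.9 = 6.485.
Mean = α/β = 65.2/9.9 = 6.586.
Difference = 6.586 − 6.485 = 0.101.
Mean > mode: the posterior has a right tail.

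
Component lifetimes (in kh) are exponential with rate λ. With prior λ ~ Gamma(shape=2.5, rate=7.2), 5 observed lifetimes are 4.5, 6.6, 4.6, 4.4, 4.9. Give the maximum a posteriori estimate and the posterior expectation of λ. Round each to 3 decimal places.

MAP = 0.202, posterior mean = 0.233

Σ times = 25.0. Posterior: Gamma(shape = 2.5+5 = 7.5, rate = 7.2+25.0 = 32.2).
Mode = (α−1)/β = 6.5/32.2 = 0.202.
Mean = α/β = 7.5/32.2 = 0.233.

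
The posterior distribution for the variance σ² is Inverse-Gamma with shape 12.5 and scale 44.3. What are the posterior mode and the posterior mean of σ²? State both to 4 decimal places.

Mode = β/(α+1) = 44.3/13.5 = 3.2815.
Mean = β/(α−1) = 44.3/11.5 = 3.8522.
The mean is pulled above the mode by the posterior's right skew.

MAP = 3.2815, posterior mean = 3.8522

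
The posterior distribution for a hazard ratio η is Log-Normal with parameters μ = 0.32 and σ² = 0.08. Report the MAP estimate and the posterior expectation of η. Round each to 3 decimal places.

Mode = exp(μ − σ²) = exp(0.24) = 1.271.
Mean = exp(μ + σ²/2) = exp(0.360) = 1.433.

η_MAP = 1.271, E[η|data] = 1.433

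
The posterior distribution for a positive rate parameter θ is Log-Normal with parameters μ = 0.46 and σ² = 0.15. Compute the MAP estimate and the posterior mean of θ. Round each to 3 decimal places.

MAP = 1.363; posterior mean = 1.707

Mode = exp(μ − σ²) = exp(0.31) = 1.363.
Mean = exp(μ + σ²/2) = exp(0.535) = 1.707.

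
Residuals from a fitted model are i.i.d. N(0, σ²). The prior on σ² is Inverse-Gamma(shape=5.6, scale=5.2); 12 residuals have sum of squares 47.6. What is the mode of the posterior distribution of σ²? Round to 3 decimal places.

2.302

Posterior: Inverse-Gamma(shape = 5.6+12/2 = 11.6, scale = 5.2+47.6/2 = 29.0).
Mode = β/(α+1) = 29.0/12.6 = 2.302.
Mean = β/(α−1) = 29.0/10.6 = 2.736.
This is the posterior mode — the MAP estimate.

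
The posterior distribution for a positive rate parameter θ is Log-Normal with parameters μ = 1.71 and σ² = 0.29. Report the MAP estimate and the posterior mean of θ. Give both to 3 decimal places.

MAP = 4.137, posterior mean = 6.392

Mode = exp(μ − σ²) = exp(1.42) = 4.137.
Mean = exp(μ + σ²/2) = exp(1.855) = 6.392.
Right-skewed posterior ⇒ mode < mean.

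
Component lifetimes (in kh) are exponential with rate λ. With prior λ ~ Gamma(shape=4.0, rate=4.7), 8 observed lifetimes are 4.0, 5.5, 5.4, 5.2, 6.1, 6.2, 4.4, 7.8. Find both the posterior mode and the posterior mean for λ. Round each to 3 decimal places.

posterior mode = 0.223, posterior mean = 0.243

Σ times = 44.6. Posterior: Gamma(shape = 4.0+8 = 12.0, rate = 4.7+44.6 = 49.3).
Mode = (α−1)/β = 11.0/49.3 = 0.223.
Mean = α/β = 12.0/49.3 = 0.243.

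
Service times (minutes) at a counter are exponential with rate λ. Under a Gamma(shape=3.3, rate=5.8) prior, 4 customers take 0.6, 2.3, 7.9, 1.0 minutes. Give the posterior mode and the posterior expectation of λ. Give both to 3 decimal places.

MAP: 0.358. Posterior mean: 0.415.

Σ times = 11.8. Posterior: Gamma(shape = 3.3+4 = 7.3, rate = 5.8+11.8 = 17.6).
Mode = (α−1)/β = 6.3/17.6 = 0.358.
Mean = α/β = 7.3/17.6 = 0.415.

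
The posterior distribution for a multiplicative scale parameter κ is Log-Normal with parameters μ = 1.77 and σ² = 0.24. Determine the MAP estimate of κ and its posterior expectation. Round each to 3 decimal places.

MAP: 4.618. Posterior mean: 6.619.

Mode = exp(μ − σ²) = exp(1.53) = 4.618.
Mean = exp(μ + σ²/2) = exp(1.890) = 6.619.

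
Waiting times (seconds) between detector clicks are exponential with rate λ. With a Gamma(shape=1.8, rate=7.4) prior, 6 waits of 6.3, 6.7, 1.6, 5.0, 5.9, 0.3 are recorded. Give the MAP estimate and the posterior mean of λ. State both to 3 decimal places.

Σ times = 25.8. Posterior: Gamma(shape = 1.8+6 = 7.8, rate = 7.4+25.8 = 33.2).
Mode = (α−1)/β = 6.8/33.2 = 0.205.
Mean = α/β = 7.8/33.2 = 0.235.
The posterior is right-skewed, so the mean exceeds the mode.

MAP estimate = 0.205, posterior mean = 0.235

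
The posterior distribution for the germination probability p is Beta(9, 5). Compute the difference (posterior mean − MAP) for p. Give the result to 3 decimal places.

-0.024

Mode = (9−1)/(9+5−2) = 8/12 = 0.667.
Mean = 9/(9+5) = 9/14 = 0.643.
Difference = 0.643 − 0.667 = -0.024.
Mode > mean: the posterior has a left tail.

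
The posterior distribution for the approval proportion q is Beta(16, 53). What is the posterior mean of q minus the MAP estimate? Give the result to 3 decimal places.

0.008

Mode = (16−1)/(16+53−2) = 15/67 = 0.224.
Mean = 16/(16+53) = 16/69 = 0.232.
Difference = 0.232 − 0.224 = 0.008.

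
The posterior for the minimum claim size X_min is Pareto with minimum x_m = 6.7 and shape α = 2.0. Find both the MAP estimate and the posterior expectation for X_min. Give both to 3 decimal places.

The Pareto density is strictly decreasing on [x_m, ∞), so the mode is x_m = 6.700.
Mean = α·x_m/(α−1) = 2.0·6.7/1.0 = 13.400.
The mean is pulled above the mode by the posterior's right skew.

MAP estimate = 6.700, posterior expectation = 13.400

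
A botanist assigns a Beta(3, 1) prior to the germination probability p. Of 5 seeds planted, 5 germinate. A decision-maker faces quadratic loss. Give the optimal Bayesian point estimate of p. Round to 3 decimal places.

0.889

Posterior: Beta(3+5, 1+0) = Beta(8, 1).
Since β = 1 ≤ 1 and α > 1, the Beta density is monotone increasing on [0,1]; the mode is at 1.
Mean = 8/(8+1) = 0.889.
Quadratic loss ⇒ the optimal estimator is the posterior mean.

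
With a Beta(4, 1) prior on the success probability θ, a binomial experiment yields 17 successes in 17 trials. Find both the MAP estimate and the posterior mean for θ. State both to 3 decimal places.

MAP: 1.000. Posterior mean: 0.955.

Posterior: Beta(4+17, 1+0) = Beta(21, 1).
Since β = 1 ≤ 1 and α > 1, the Beta density is monotone increasing on [0,1]; the mode is at 1.
Mean = 21/(21+1) = 0.955.
The mean is pulled below the mode by the posterior's left skew.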